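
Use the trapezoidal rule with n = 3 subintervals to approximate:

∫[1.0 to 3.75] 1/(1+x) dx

f(x) = 1/(1+x)
a = 1.0, b = 3.75, n = 3
h = (b - a)/n = 0.916667

Trapezoidal rule: (h/2)[f(x₀) + 2f(x₁) + 2f(x₂) + ... + f(xₙ)]

x_0 = 1.0000, f(x_0) = 0.500000, coefficient = 1
x_1 = 1.9167, f(x_1) = 0.342857, coefficient = 2
x_2 = 2.8333, f(x_2) = 0.260870, coefficient = 2
x_3 = 3.7500, f(x_3) = 0.210526, coefficient = 1

I ≈ (0.916667/2) × 1.917980 = 0.879074
Exact value: 0.864997
Error: 0.014077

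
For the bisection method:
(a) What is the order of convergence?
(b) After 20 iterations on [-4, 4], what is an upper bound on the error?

(a) Bisection has linear (order 1) convergence; the error is halved each step.

(b) Error bound = (b-a)/2^n = (4 - (-4))/2^{20}
    = 8/2^{20}

(a) 1 (linear); (b) error ≤ 7.63e-06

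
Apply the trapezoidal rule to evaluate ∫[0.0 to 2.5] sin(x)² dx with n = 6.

f(x) = sin(x)²
a = 0.0, b = 2.5, n = 6
h = (b - a)/n = 0.416667

Trapezoidal rule: (h/2)[f(x₀) + 2f(x₁) + 2f(x₂) + ... + f(xₙ)]

x_0 = 0.0000, f(x_0) = 0.000000, coefficient = 1
x_1 = 0.4167, f(x_1) = 0.163794, coefficient = 2
x_2 = 0.8333, f(x_2) = 0.547862, coefficient = 2
x_3 = 1.2500, f(x_3) = 0.900572, coefficient = 2
x_4 = 1.6667, f(x_4) = 0.990837, coefficient = 2
x_5 = 2.0833, f(x_5) = 0.759518, coefficient = 2
x_6 = 2.5000, f(x_6) = 0.358169, coefficient = 1

I ≈ (0.416667/2) × 7.083333 = 1.475694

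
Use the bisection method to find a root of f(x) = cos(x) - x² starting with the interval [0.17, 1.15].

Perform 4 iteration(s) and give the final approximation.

f(x) = cos(x) - x²
Initial interval: [0.17, 1.15]

Iteration 1:
  c_1 = (0.170000 + 1.150000)/2 = 0.660000
  f(c_1) = f(0.660000) = 0.354392
  f(a) × f(c) ≥ 0, new interval: [0.660000, 1.150000]
Iteration 2:
  c_2 = (0.660000 + 1.150000)/2 = 0.905000
  f(c_2) = f(0.905000) = -0.201339
  f(a) × f(c) < 0, new interval: [0.660000, 0.905000]
Iteration 3:
  c_3 = (0.660000 + 0.905000)/2 = 0.782500
  f(c_3) = f(0.782500) = 0.096847
  f(a) × f(c) ≥ 0, new interval: [0.782500, 0.905000]
Iteration 4:
  c_4 = (0.782500 + 0.905000)/2 = 0.843750
  f(c_4) = f(0.843750) = -0.047248
  f(a) × f(c) < 0, new interval: [0.782500, 0.843750]

After 4 iteration(s), the approximation is c_4 = 0.843750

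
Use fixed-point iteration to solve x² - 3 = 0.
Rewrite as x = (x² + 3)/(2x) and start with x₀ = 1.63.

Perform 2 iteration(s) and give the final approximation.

Equation: x² - 3 = 0
Fixed-point form: x = (x² + 3)/(2x)
x₀ = 1.63

x_1 = g(1.630000) = 1.735245
x_2 = g(1.735245) = 1.732054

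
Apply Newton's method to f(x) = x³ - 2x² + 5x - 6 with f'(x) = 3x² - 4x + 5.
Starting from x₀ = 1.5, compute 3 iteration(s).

f(x) = x³ - 2x² + 5x - 6
f'(x) = 3x² - 4x + 5
x₀ = 1.5

Newton-Raphson formula: x_{n+1} = x_n - f(x_n)/f'(x_n)

Iteration 1:
  f(1.500000) = 0.375000
  f'(1.500000) = 5.750000
  x_1 = 1.500000 - 0.375000/5.750000 = 1.434783
Iteration 2:
  f(1.434783) = 0.010356
  f'(1.434783) = 5.436673
  x_2 = 1.434783 - 0.010356/5.436673 = 1.432878
Iteration 3:
  f(1.432878) = 0.000008
  f'(1.432878) = 5.427905
  x_3 = 1.432878 - 0.000008/5.427905 = 1.432876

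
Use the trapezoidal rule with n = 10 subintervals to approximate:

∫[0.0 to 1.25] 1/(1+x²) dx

f(x) = 1/(1+x²)
a = 0.0, b = 1.25, n = 10
h = (b - a)/n = 0.125000

Trapezoidal rule: (h/2)[f(x₀) + 2f(x₁) + 2f(x₂) + ... + f(xₙ)]

x_0 = 0.0000, f(x_0) = 1.000000, coefficient = 1
x_1 = 0.1250, f(x_1) = 0.984615, coefficient = 2
x_2 = 0.2500, f(x_2) = 0.941176, coefficient = 2
x_3 = 0.3750, f(x_3) = 0.876712, coefficient = 2
x_4 = 0.5000, f(x_4) = 0.800000, coefficient = 2
x_5 = 0.6250, f(x_5) = 0.719101, coefficient = 2
x_6 = 0.7500, f(x_6) = 0.640000, coefficient = 2
x_7 = 0.8750, f(x_7) = 0.566372, coefficient = 2
x_8 = 1.0000, f(x_8) = 0.500000, coefficient = 2
x_9 = 1.1250, f(x_9) = 0.441379, coefficient = 2
x_10 = 1.2500, f(x_10) = 0.390244, coefficient = 1

I ≈ (0.125000/2) × 14.328957 = 0.895560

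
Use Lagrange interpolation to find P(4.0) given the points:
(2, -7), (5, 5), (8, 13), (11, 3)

Lagrange interpolation formula:
P(x) = Σ yᵢ × Lᵢ(x)
where Lᵢ(x) = Π_{j≠i} (x - xⱼ)/(xᵢ - xⱼ)

L_0(4.0) = (4.0 - 5)/(2 - 5) × (4.0 - 8)/(2 - 8) × (4.0 - 11)/(2 - 11) = 0.172840
L_1(4.0) = (4.0 - 2)/(5 - 2) × (4.0 - 8)/(5 - 8) × (4.0 - 11)/(5 - 11) = 1.037037
L_2(4.0) = (4.0 - 2)/(8 - 2) × (4.0 - 5)/(8 - 5) × (4.0 - 11)/(8 - 11) = -0.259259
L_3(4.0) = (4.0 - 2)/(11 - 2) × (4.0 - 5)/(11 - 5) × (4.0 - 8)/(11 - 8) = 0.049383

P(4.0) = (-7)×L_0(4.0) + 5×L_1(4.0) + 13×L_2(4.0) + 3×L_3(4.0)
P(4.0) = 0.753086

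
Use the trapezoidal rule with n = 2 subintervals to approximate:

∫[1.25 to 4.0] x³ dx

f(x) = x³
a = 1.25, b = 4.0, n = 2
h = (b - a)/n = 1.375000

Trapezoidal rule: (h/2)[f(x₀) + 2f(x₁) + 2f(x₂) + ... + f(xₙ)]

x_0 = 1.2500, f(x_0) = 1.953125, coefficient = 1
x_1 = 2.6250, f(x_1) = 18.087891, coefficient = 2
x_2 = 4.0000, f(x_2) = 64.000000, coefficient = 1

I ≈ (1.375000/2) × 102.128906 = 70.213623
Exact value: 63.389648
Error: 6.823975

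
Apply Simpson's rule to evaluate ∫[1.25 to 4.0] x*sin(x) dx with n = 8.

f(x) = x*sin(x)
a = 1.25, b = 4.0, n = 8
h = (b - a)/n = 0.343750

Simpson's rule: (h/3)[f(x₀) + 4f(x₁) + 2f(x₂) + ... + f(xₙ)]

x_0 = 1.2500, f(x_0) = 1.186231, coefficient = 1
x_1 = 1.5938, f(x_1) = 1.593330, coefficient = 4
x_2 = 1.9375, f(x_2) = 1.808684, coefficient = 2
x_3 = 2.2812, f(x_3) = 1.729338, coefficient = 4
x_4 = 2.6250, f(x_4) = 1.296541, coefficient = 2
x_5 = 2.9688, f(x_5) = 0.510576, coefficient = 4
x_6 = 3.3125, f(x_6) = -0.563379, coefficient = 2
x_7 = 3.6562, f(x_7) = -1.799740, coefficient = 4
x_8 = 4.0000, f(x_8) = -3.027210, coefficient = 1

I ≈ (0.343750/3) × 11.376728 = 1.303583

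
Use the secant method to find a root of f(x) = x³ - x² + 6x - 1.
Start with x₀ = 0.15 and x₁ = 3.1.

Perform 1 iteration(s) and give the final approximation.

f(x) = x³ - x² + 6x - 1
x₀ = 0.15, x₁ = 3.1

Secant formula: x_{n+1} = x_n - f(x_n)(x_n - x_{n-1})/(f(x_n) - f(x_{n-1}))

Iteration 1:
  f(0.150000) = -0.119125
  f(3.100000) = 37.781000
  x_2 = 3.100000 - 37.781000×(3.100000 - 0.150000)/(37.781000 - (-0.119125))
       = 0.159272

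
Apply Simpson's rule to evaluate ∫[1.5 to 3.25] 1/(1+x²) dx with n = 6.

f(x) = 1/(1+x²)
a = 1.5, b = 3.25, n = 6
h = (b - a)/n = 0.291667

Simpson's rule: (h/3)[f(x₀) + 4f(x₁) + 2f(x₂) + ... + f(xₙ)]

x_0 = 1.5000, f(x_0) = 0.307692, coefficient = 1
x_1 = 1.7917, f(x_1) = 0.237526, coefficient = 4
x_2 = 2.0833, f(x_2) = 0.187256, coefficient = 2
x_3 = 2.3750, f(x_3) = 0.150588, coefficient = 4
x_4 = 2.6667, f(x_4) = 0.123288, coefficient = 2
x_5 = 2.9583, f(x_5) = 0.102546, coefficient = 4
x_6 = 3.2500, f(x_6) = 0.086486, coefficient = 1

I ≈ (0.291667/3) × 2.977906 = 0.289519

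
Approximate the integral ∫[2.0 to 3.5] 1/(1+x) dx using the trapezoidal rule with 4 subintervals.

f(x) = 1/(1+x)
a = 2.0, b = 3.5, n = 4
h = (b - a)/n = 0.375000

Trapezoidal rule: (h/2)[f(x₀) + 2f(x₁) + 2f(x₂) + ... + f(xₙ)]

x_0 = 2.0000, f(x_0) = 0.333333, coefficient = 1
x_1 = 2.3750, f(x_1) = 0.296296, coefficient = 2
x_2 = 2.7500, f(x_2) = 0.266667, coefficient = 2
x_3 = 3.1250, f(x_3) = 0.242424, coefficient = 2
x_4 = 3.5000, f(x_4) = 0.222222, coefficient = 1

I ≈ (0.375000/2) × 2.166330 = 0.406187
Exact value: 0.405465
Error: 0.000722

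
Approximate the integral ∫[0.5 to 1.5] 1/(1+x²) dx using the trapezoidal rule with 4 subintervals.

f(x) = 1/(1+x²)
a = 0.5, b = 1.5, n = 4
h = (b - a)/n = 0.250000

Trapezoidal rule: (h/2)[f(x₀) + 2f(x₁) + 2f(x₂) + ... + f(xₙ)]

x_0 = 0.5000, f(x_0) = 0.800000, coefficient = 1
x_1 = 0.7500, f(x_1) = 0.640000, coefficient = 2
x_2 = 1.0000, f(x_2) = 0.500000, coefficient = 2
x_3 = 1.2500, f(x_3) = 0.390244, coefficient = 2
x_4 = 1.5000, f(x_4) = 0.307692, coefficient = 1

I ≈ (0.250000/2) × 4.168180 = 0.521023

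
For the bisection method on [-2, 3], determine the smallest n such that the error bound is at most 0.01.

We need (b-a)/2^n ≤ 0.01
(3 - (-2))/2^n ≤ 0.01
5/2^n ≤ 0.01
2^n ≥ 500
n ≥ log₂(500) = 8.97
n ≥ 9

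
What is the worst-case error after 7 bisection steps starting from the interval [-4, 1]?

Bisection error bound: |error| ≤ (b-a)/2^n
|error| ≤ (1 - (-4))/2^7 = 5/2^7
|error| ≤ 0.0390625000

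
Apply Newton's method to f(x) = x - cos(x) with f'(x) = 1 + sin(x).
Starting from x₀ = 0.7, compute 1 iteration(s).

f(x) = x - cos(x)
f'(x) = 1 + sin(x)
x₀ = 0.7

Newton-Raphson formula: x_{n+1} = x_n - f(x_n)/f'(x_n)

Iteration 1:
  f(0.700000) = -0.064842
  f'(0.700000) = 1.644218
  x_1 = 0.700000 - (-0.064842)/1.644218 = 0.739436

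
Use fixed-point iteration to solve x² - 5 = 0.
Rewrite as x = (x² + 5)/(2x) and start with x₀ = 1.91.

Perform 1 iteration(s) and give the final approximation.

Equation: x² - 5 = 0
Fixed-point form: x = (x² + 5)/(2x)
x₀ = 1.91

x_1 = g(1.910000) = 2.263901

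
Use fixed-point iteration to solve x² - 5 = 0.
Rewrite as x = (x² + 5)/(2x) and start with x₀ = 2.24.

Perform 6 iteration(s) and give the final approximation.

Equation: x² - 5 = 0
Fixed-point form: x = (x² + 5)/(2x)
x₀ = 2.24

x_1 = g(2.240000) = 2.236071
x_2 = g(2.236071) = 2.236068
x_3 = g(2.236068) = 2.236068
x_4 = g(2.236068) = 2.236068
x_5 = g(2.236068) = 2.236068
x_6 = g(2.236068) = 2.236068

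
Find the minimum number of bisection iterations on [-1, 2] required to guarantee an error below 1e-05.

We need (b-a)/2^n ≤ 1e-05
(2 - (-1))/2^n ≤ 1e-05
3/2^n ≤ 1e-05
2^n ≥ 300000
n ≥ log₂(300000) = 18.19
n ≥ 19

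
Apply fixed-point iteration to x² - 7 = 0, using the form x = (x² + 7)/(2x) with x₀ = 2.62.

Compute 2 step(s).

Equation: x² - 7 = 0
Fixed-point form: x = (x² + 7)/(2x)
x₀ = 2.62

x_1 = g(2.620000) = 2.645878
x_2 = g(2.645878) = 2.645751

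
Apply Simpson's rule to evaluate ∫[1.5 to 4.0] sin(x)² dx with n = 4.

f(x) = sin(x)²
a = 1.5, b = 4.0, n = 4
h = (b - a)/n = 0.625000

Simpson's rule: (h/3)[f(x₀) + 4f(x₁) + 2f(x₂) + ... + f(xₙ)]

x_0 = 1.5000, f(x_0) = 0.994996, coefficient = 1
x_1 = 2.1250, f(x_1) = 0.723044, coefficient = 4
x_2 = 2.7500, f(x_2) = 0.145665, coefficient = 2
x_3 = 3.3750, f(x_3) = 0.053497, coefficient = 4
x_4 = 4.0000, f(x_4) = 0.572750, coefficient = 1

I ≈ (0.625000/3) × 4.965239 = 1.034425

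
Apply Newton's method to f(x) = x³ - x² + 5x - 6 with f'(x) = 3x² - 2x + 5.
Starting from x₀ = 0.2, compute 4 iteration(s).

f(x) = x³ - x² + 5x - 6
f'(x) = 3x² - 2x + 5
x₀ = 0.2

Newton-Raphson formula: x_{n+1} = x_n - f(x_n)/f'(x_n)

Iteration 1:
  f(0.200000) = -5.032000
  f'(0.200000) = 4.720000
  x_1 = 0.200000 - (-5.032000)/4.720000 = 1.266102
Iteration 2:
  f(1.266102) = 0.757073
  f'(1.266102) = 7.276837
  x_2 = 1.266102 - 0.757073/7.276837 = 1.162063
Iteration 3:
  f(1.162063) = 0.029163
  f'(1.162063) = 6.727045
  x_3 = 1.162063 - 0.029163/6.727045 = 1.157728
Iteration 4:
  f(1.157728) = 0.000047
  f'(1.157728) = 6.705545
  x_4 = 1.157728 - 0.000047/6.705545 = 1.157721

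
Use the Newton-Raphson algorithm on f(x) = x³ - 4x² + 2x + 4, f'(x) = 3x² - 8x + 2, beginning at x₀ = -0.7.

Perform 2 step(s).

f(x) = x³ - 4x² + 2x + 4
f'(x) = 3x² - 8x + 2
x₀ = -0.7

Newton-Raphson formula: x_{n+1} = x_n - f(x_n)/f'(x_n)

Iteration 1:
  f(-0.700000) = 0.297000
  f'(-0.700000) = 9.070000
  x_1 = -0.700000 - 0.297000/9.070000 = -0.732745
Iteration 2:
  f(-0.732745) = -0.006576
  f'(-0.732745) = 9.472710
  x_2 = -0.732745 - (-0.006576)/9.472710 = -0.732051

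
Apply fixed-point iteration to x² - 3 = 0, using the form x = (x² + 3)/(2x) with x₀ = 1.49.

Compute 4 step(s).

Equation: x² - 3 = 0
Fixed-point form: x = (x² + 3)/(2x)
x₀ = 1.49

x_1 = g(1.490000) = 1.751711
x_2 = g(1.751711) = 1.732161
x_3 = g(1.732161) = 1.732051
x_4 = g(1.732051) = 1.732051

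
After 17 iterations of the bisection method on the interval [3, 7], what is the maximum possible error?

Bisection error bound: |error| ≤ (b-a)/2^n
|error| ≤ (7 - 3)/2^17 = 4/2^17
|error| ≤ 0.0000305176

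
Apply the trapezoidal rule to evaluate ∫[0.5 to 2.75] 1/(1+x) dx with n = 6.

f(x) = 1/(1+x)
a = 0.5, b = 2.75, n = 6
h = (b - a)/n = 0.375000

Trapezoidal rule: (h/2)[f(x₀) + 2f(x₁) + 2f(x₂) + ... + f(xₙ)]

x_0 = 0.5000, f(x_0) = 0.666667, coefficient = 1
x_1 = 0.8750, f(x_1) = 0.533333, coefficient = 2
x_2 = 1.2500, f(x_2) = 0.444444, coefficient = 2
x_3 = 1.6250, f(x_3) = 0.380952, coefficient = 2
x_4 = 2.0000, f(x_4) = 0.333333, coefficient = 2
x_5 = 2.3750, f(x_5) = 0.296296, coefficient = 2
x_6 = 2.7500, f(x_6) = 0.266667, coefficient = 1

I ≈ (0.375000/2) × 4.910053 = 0.920635
Exact value: 0.916291
Error: 0.004344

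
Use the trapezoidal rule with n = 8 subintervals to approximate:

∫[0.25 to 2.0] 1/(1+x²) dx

f(x) = 1/(1+x²)
a = 0.25, b = 2.0, n = 8
h = (b - a)/n = 0.218750

Trapezoidal rule: (h/2)[f(x₀) + 2f(x₁) + 2f(x₂) + ... + f(xₙ)]

x_0 = 0.2500, f(x_0) = 0.941176, coefficient = 1
x_1 = 0.4688, f(x_1) = 0.819856, coefficient = 2
x_2 = 0.6875, f(x_2) = 0.679045, coefficient = 2
x_3 = 0.9062, f(x_3) = 0.549062, coefficient = 2
x_4 = 1.1250, f(x_4) = 0.441379, coefficient = 2
x_5 = 1.3438, f(x_5) = 0.356422, coefficient = 2
x_6 = 1.5625, f(x_6) = 0.290579, coefficient = 2
x_7 = 1.7812, f(x_7) = 0.239644, coefficient = 2
x_8 = 2.0000, f(x_8) = 0.200000, coefficient = 1

I ≈ (0.218750/2) × 7.893150 = 0.863313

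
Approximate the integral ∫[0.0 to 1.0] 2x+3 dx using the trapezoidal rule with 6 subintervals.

f(x) = 2x+3
a = 0.0, b = 1.0, n = 6
h = (b - a)/n = 0.166667

Trapezoidal rule: (h/2)[f(x₀) + 2f(x₁) + 2f(x₂) + ... + f(xₙ)]

x_0 = 0.0000, f(x_0) = 3.000000, coefficient = 1
x_1 = 0.1667, f(x_1) = 3.333333, coefficient = 2
x_2 = 0.3333, f(x_2) = 3.666667, coefficient = 2
x_3 = 0.5000, f(x_3) = 4.000000, coefficient = 2
x_4 = 0.6667, f(x_4) = 4.333333, coefficient = 2
x_5 = 0.8333, f(x_5) = 4.666667, coefficient = 2
x_6 = 1.0000, f(x_6) = 5.000000, coefficient = 1

I ≈ (0.166667/2) × 48.000000 = 4.000000
Exact value: 4.000000
Error: 0.000000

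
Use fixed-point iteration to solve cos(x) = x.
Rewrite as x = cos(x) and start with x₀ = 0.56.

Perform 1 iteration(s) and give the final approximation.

Equation: cos(x) = x
Fixed-point form: x = cos(x)
x₀ = 0.56

x_1 = g(0.560000) = 0.847255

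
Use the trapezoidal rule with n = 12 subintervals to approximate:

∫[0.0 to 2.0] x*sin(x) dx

f(x) = x*sin(x)
a = 0.0, b = 2.0, n = 12
h = (b - a)/n = 0.166667

Trapezoidal rule: (h/2)[f(x₀) + 2f(x₁) + 2f(x₂) + ... + f(xₙ)]

x_0 = 0.0000, f(x_0) = 0.000000, coefficient = 1
x_1 = 0.1667, f(x_1) = 0.027649, coefficient = 2
x_2 = 0.3333, f(x_2) = 0.109065, coefficient = 2
x_3 = 0.5000, f(x_3) = 0.239713, coefficient = 2
x_4 = 0.6667, f(x_4) = 0.412247, coefficient = 2
x_5 = 0.8333, f(x_5) = 0.616814, coefficient = 2
x_6 = 1.0000, f(x_6) = 0.841471, coefficient = 2
x_7 = 1.1667, f(x_7) = 1.072686, coefficient = 2
x_8 = 1.3333, f(x_8) = 1.295917, coefficient = 2
x_9 = 1.5000, f(x_9) = 1.496242, coefficient = 2
x_10 = 1.6667, f(x_10) = 1.659013, coefficient = 2
x_11 = 1.8333, f(x_11) = 1.770514, coefficient = 2
x_12 = 2.0000, f(x_12) = 1.818595, coefficient = 1

I ≈ (0.166667/2) × 20.901257 = 1.741771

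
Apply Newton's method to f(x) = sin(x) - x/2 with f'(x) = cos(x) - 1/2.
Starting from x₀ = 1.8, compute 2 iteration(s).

f(x) = sin(x) - x/2
f'(x) = cos(x) - 1/2
x₀ = 1.8

Newton-Raphson formula: x_{n+1} = x_n - f(x_n)/f'(x_n)

Iteration 1:
  f(1.800000) = 0.073848
  f'(1.800000) = -0.727202
  x_1 = 1.800000 - 0.073848/(-0.727202) = 1.901550
Iteration 2:
  f(1.901550) = -0.004977
  f'(1.901550) = -0.824756
  x_2 = 1.901550 - (-0.004977)/(-0.824756) = 1.895515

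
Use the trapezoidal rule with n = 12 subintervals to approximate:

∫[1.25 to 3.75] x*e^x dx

f(x) = x*e^x
a = 1.25, b = 3.75, n = 12
h = (b - a)/n = 0.208333

Trapezoidal rule: (h/2)[f(x₀) + 2f(x₁) + 2f(x₂) + ... + f(xₙ)]

x_0 = 1.2500, f(x_0) = 4.362929, coefficient = 1
x_1 = 1.4583, f(x_1) = 6.269067, coefficient = 2
x_2 = 1.6667, f(x_2) = 8.824150, coefficient = 2
x_3 = 1.8750, f(x_3) = 12.226536, coefficient = 2
x_4 = 2.0833, f(x_4) = 16.731656, coefficient = 2
x_5 = 2.2917, f(x_5) = 22.667814, coefficient = 2
x_6 = 2.5000, f(x_6) = 30.456235, coefficient = 2
x_7 = 2.7083, f(x_7) = 40.636504, coefficient = 2
x_8 = 2.9167, f(x_8) = 53.898793, coefficient = 2
x_9 = 3.1250, f(x_9) = 71.124672, coefficient = 2
x_10 = 3.3333, f(x_10) = 93.438750, coefficient = 2
x_11 = 3.5417, f(x_11) = 122.273959, coefficient = 2
x_12 = 3.7500, f(x_12) = 159.454058, coefficient = 1

I ≈ (0.208333/2) × 1120.913257 = 116.761798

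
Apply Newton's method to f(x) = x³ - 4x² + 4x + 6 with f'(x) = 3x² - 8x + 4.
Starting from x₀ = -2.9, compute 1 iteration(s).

f(x) = x³ - 4x² + 4x + 6
f'(x) = 3x² - 8x + 4
x₀ = -2.9

Newton-Raphson formula: x_{n+1} = x_n - f(x_n)/f'(x_n)

Iteration 1:
  f(-2.900000) = -63.629000
  f'(-2.900000) = 52.430000
  x_1 = -2.900000 - (-63.629000)/52.430000 = -1.686401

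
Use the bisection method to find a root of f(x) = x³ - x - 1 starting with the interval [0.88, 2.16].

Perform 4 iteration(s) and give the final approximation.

f(x) = x³ - x - 1
Initial interval: [0.88, 2.16]

Iteration 1:
  c_1 = (0.880000 + 2.160000)/2 = 1.520000
  f(c_1) = f(1.520000) = 0.991808
  f(a) × f(c) < 0, new interval: [0.880000, 1.520000]
Iteration 2:
  c_2 = (0.880000 + 1.520000)/2 = 1.200000
  f(c_2) = f(1.200000) = -0.472000
  f(a) × f(c) ≥ 0, new interval: [1.200000, 1.520000]
Iteration 3:
  c_3 = (1.200000 + 1.520000)/2 = 1.360000
  f(c_3) = f(1.360000) = 0.155456
  f(a) × f(c) < 0, new interval: [1.200000, 1.360000]
Iteration 4:
  c_4 = (1.200000 + 1.360000)/2 = 1.280000
  f(c_4) = f(1.280000) = -0.182848
  f(a) × f(c) ≥ 0, new interval: [1.280000, 1.360000]

After 4 iteration(s), the approximation is c_4 = 1.280000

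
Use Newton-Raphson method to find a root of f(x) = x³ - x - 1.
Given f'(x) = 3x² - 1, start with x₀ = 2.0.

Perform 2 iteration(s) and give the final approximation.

f(x) = x³ - x - 1
f'(x) = 3x² - 1
x₀ = 2.0

Newton-Raphson formula: x_{n+1} = x_n - f(x_n)/f'(x_n)

Iteration 1:
  f(2.000000) = 5.000000
  f'(2.000000) = 11.000000
  x_1 = 2.000000 - 5.000000/11.000000 = 1.545455
Iteration 2:
  f(1.545455) = 1.145755
  f'(1.545455) = 6.165289
  x_2 = 1.545455 - 1.145755/6.165289 = 1.359615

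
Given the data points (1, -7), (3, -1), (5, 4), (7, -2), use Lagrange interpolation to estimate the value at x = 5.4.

Lagrange interpolation formula:
P(x) = Σ yᵢ × Lᵢ(x)
where Lᵢ(x) = Π_{j≠i} (x - xⱼ)/(xᵢ - xⱼ)

L_0(5.4) = (5.4 - 3)/(1 - 3) × (5.4 - 5)/(1 - 5) × (5.4 - 7)/(1 - 7) = 0.032000
L_1(5.4) = (5.4 - 1)/(3 - 1) × (5.4 - 5)/(3 - 5) × (5.4 - 7)/(3 - 7) = -0.176000
L_2(5.4) = (5.4 - 1)/(5 - 1) × (5.4 - 3)/(5 - 3) × (5.4 - 7)/(5 - 7) = 1.056000
L_3(5.4) = (5.4 - 1)/(7 - 1) × (5.4 - 3)/(7 - 3) × (5.4 - 5)/(7 - 5) = 0.088000

P(5.4) = (-7)×L_0(5.4) + (-1)×L_1(5.4) + 4×L_2(5.4) + (-2)×L_3(5.4)
P(5.4) = 4.000000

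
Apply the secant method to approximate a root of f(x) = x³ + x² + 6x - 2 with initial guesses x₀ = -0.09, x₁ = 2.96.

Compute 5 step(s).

f(x) = x³ + x² + 6x - 2
x₀ = -0.09, x₁ = 2.96

Secant formula: x_{n+1} = x_n - f(x_n)(x_n - x_{n-1})/(f(x_n) - f(x_{n-1}))

Iteration 1:
  f(-0.090000) = -2.532629
  f(2.960000) = 50.455936
  x_2 = 2.960000 - 50.455936×(2.960000 - (-0.090000))/(50.455936 - (-2.532629))
       = 0.055777
Iteration 2:
  f(2.960000) = 50.455936
  f(0.055777) = -1.662053
  x_3 = 0.055777 - (-1.662053)×(0.055777 - 2.960000)/(-1.662053 - 50.455936)
       = 0.148393
Iteration 3:
  f(0.055777) = -1.662053
  f(0.148393) = -1.084352
  x_4 = 0.148393 - (-1.084352)×(0.148393 - 0.055777)/(-1.084352 - (-1.662053))
       = 0.322235
Iteration 4:
  f(0.148393) = -1.084352
  f(0.322235) = 0.070705
  x_5 = 0.322235 - 0.070705×(0.322235 - 0.148393)/(0.070705 - (-1.084352))
       = 0.311594
Iteration 5:
  f(0.322235) = 0.070705
  f(0.311594) = -0.003095
  x_6 = 0.311594 - (-0.003095)×(0.311594 - 0.322235)/(-0.003095 - 0.070705)
       = 0.312040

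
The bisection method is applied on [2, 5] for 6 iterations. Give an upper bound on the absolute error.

Bisection error bound: |error| ≤ (b-a)/2^n
|error| ≤ (5 - 2)/2^6 = 3/2^6
|error| ≤ 0.0468750000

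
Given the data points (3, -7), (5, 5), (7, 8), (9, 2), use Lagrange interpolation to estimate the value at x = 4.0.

Lagrange interpolation formula:
P(x) = Σ yᵢ × Lᵢ(x)
where Lᵢ(x) = Π_{j≠i} (x - xⱼ)/(xᵢ - xⱼ)

L_0(4.0) = (4.0 - 5)/(3 - 5) × (4.0 - 7)/(3 - 7) × (4.0 - 9)/(3 - 9) = 0.312500
L_1(4.0) = (4.0 - 3)/(5 - 3) × (4.0 - 7)/(5 - 7) × (4.0 - 9)/(5 - 9) = 0.937500
L_2(4.0) = (4.0 - 3)/(7 - 3) × (4.0 - 5)/(7 - 5) × (4.0 - 9)/(7 - 9) = -0.312500
L_3(4.0) = (4.0 - 3)/(9 - 3) × (4.0 - 5)/(9 - 5) × (4.0 - 7)/(9 - 7) = 0.062500

P(4.0) = (-7)×L_0(4.0) + 5×L_1(4.0) + 8×L_2(4.0) + 2×L_3(4.0)
P(4.0) = 0.125000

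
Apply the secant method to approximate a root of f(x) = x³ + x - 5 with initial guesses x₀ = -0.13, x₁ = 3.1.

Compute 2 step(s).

f(x) = x³ + x - 5
x₀ = -0.13, x₁ = 3.1

Secant formula: x_{n+1} = x_n - f(x_n)(x_n - x_{n-1})/(f(x_n) - f(x_{n-1}))

Iteration 1:
  f(-0.130000) = -5.132197
  f(3.100000) = 27.891000
  x_2 = 3.100000 - 27.891000×(3.100000 - (-0.130000))/(27.891000 - (-5.132197))
       = 0.371980
Iteration 2:
  f(3.100000) = 27.891000
  f(0.371980) = -4.576549
  x_3 = 0.371980 - (-4.576549)×(0.371980 - 3.100000)/(-4.576549 - 27.891000)
       = 0.756516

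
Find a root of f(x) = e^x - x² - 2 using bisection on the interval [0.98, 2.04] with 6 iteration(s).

f(x) = e^x - x² - 2
Initial interval: [0.98, 2.04]

Iteration 1:
  c_1 = (0.980000 + 2.040000)/2 = 1.510000
  f(c_1) = f(1.510000) = 0.246631
  f(a) × f(c) < 0, new interval: [0.980000, 1.510000]
Iteration 2:
  c_2 = (0.980000 + 1.510000)/2 = 1.245000
  f(c_2) = f(1.245000) = -0.077090
  f(a) × f(c) ≥ 0, new interval: [1.245000, 1.510000]
Iteration 3:
  c_3 = (1.245000 + 1.510000)/2 = 1.377500
  f(c_3) = f(1.377500) = 0.067471
  f(a) × f(c) < 0, new interval: [1.245000, 1.377500]
Iteration 4:
  c_4 = (1.245000 + 1.377500)/2 = 1.311250
  f(c_4) = f(1.311250) = -0.008567
  f(a) × f(c) ≥ 0, new interval: [1.311250, 1.377500]
Iteration 5:
  c_5 = (1.311250 + 1.377500)/2 = 1.344375
  f(c_5) = f(1.344375) = 0.028444
  f(a) × f(c) < 0, new interval: [1.311250, 1.344375]
Iteration 6:
  c_6 = (1.311250 + 1.344375)/2 = 1.327812
  f(c_6) = f(1.327812) = 0.009695
  f(a) × f(c) < 0, new interval: [1.311250, 1.327812]

After 6 iteration(s), the approximation is c_6 = 1.327812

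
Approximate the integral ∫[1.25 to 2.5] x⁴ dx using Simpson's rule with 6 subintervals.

f(x) = x⁴
a = 1.25, b = 2.5, n = 6
h = (b - a)/n = 0.208333

Simpson's rule: (h/3)[f(x₀) + 4f(x₁) + 2f(x₂) + ... + f(xₙ)]

x_0 = 1.2500, f(x_0) = 2.441406, coefficient = 1
x_1 = 1.4583, f(x_1) = 4.523006, coefficient = 4
x_2 = 1.6667, f(x_2) = 7.716049, coefficient = 2
x_3 = 1.8750, f(x_3) = 12.359619, coefficient = 4
x_4 = 2.0833, f(x_4) = 18.838011, coefficient = 2
x_5 = 2.2917, f(x_5) = 27.580732, coefficient = 4
x_6 = 2.5000, f(x_6) = 39.062500, coefficient = 1

I ≈ (0.208333/3) × 272.465459 = 18.921212
Exact value: 18.920898
Error: 0.000314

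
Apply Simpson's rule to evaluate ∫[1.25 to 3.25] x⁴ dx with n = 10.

f(x) = x⁴
a = 1.25, b = 3.25, n = 10
h = (b - a)/n = 0.200000

Simpson's rule: (h/3)[f(x₀) + 4f(x₁) + 2f(x₂) + ... + f(xₙ)]

x_0 = 1.2500, f(x_0) = 2.441406, coefficient = 1
x_1 = 1.4500, f(x_1) = 4.420506, coefficient = 4
x_2 = 1.6500, f(x_2) = 7.412006, coefficient = 2
x_3 = 1.8500, f(x_3) = 11.713506, coefficient = 4
x_4 = 2.0500, f(x_4) = 17.661006, coefficient = 2
x_5 = 2.2500, f(x_5) = 25.628906, coefficient = 4
x_6 = 2.4500, f(x_6) = 36.030006, coefficient = 2
x_7 = 2.6500, f(x_7) = 49.315506, coefficient = 4
x_8 = 2.8500, f(x_8) = 65.975006, coefficient = 2
x_9 = 3.0500, f(x_9) = 86.536506, coefficient = 4
x_10 = 3.2500, f(x_10) = 111.566406, coefficient = 1

I ≈ (0.200000/3) × 1078.623588 = 71.908239
Exact value: 71.907813
Error: 0.000427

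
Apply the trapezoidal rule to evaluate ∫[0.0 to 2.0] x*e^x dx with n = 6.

f(x) = x*e^x
a = 0.0, b = 2.0, n = 6
h = (b - a)/n = 0.333333

Trapezoidal rule: (h/2)[f(x₀) + 2f(x₁) + 2f(x₂) + ... + f(xₙ)]

x_0 = 0.0000, f(x_0) = 0.000000, coefficient = 1
x_1 = 0.3333, f(x_1) = 0.465204, coefficient = 2
x_2 = 0.6667, f(x_2) = 1.298489, coefficient = 2
x_3 = 1.0000, f(x_3) = 2.718282, coefficient = 2
x_4 = 1.3333, f(x_4) = 5.058224, coefficient = 2
x_5 = 1.6667, f(x_5) = 8.824150, coefficient = 2
x_6 = 2.0000, f(x_6) = 14.778112, coefficient = 1

I ≈ (0.333333/2) × 51.506811 = 8.584468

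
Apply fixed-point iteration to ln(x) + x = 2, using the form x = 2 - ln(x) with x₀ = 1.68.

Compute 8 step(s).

Equation: ln(x) + x = 2
Fixed-point form: x = 2 - ln(x)
x₀ = 1.68

x_1 = g(1.680000) = 1.481206
x_2 = g(1.481206) = 1.607143
x_3 = g(1.607143) = 1.525542
x_4 = g(1.525542) = 1.577650
x_5 = g(1.577650) = 1.544063
x_6 = g(1.544063) = 1.565583
x_7 = g(1.565583) = 1.551742
x_8 = g(1.551742) = 1.560622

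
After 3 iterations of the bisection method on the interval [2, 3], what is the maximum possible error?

Bisection error bound: |error| ≤ (b-a)/2^n
|error| ≤ (3 - 2)/2^3 = 1/2^3
|error| ≤ 0.1250000000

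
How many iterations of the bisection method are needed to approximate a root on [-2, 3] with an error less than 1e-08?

We need (b-a)/2^n ≤ 1e-08
(3 - (-2))/2^n ≤ 1e-08
5/2^n ≤ 1e-08
2^n ≥ 500000000
n ≥ log₂(500000000) = 28.90
n ≥ 29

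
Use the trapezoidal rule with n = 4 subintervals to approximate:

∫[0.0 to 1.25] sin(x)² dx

f(x) = sin(x)²
a = 0.0, b = 1.25, n = 4
h = (b - a)/n = 0.312500

Trapezoidal rule: (h/2)[f(x₀) + 2f(x₁) + 2f(x₂) + ... + f(xₙ)]

x_0 = 0.0000, f(x_0) = 0.000000, coefficient = 1
x_1 = 0.3125, f(x_1) = 0.094518, coefficient = 2
x_2 = 0.6250, f(x_2) = 0.342339, coefficient = 2
x_3 = 0.9375, f(x_3) = 0.649767, coefficient = 2
x_4 = 1.2500, f(x_4) = 0.900572, coefficient = 1

I ≈ (0.312500/2) × 3.073820 = 0.480284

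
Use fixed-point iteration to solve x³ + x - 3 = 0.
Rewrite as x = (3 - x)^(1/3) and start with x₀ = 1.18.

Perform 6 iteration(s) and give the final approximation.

Equation: x³ + x - 3 = 0
Fixed-point form: x = (3 - x)^(1/3)
x₀ = 1.18

x_1 = g(1.180000) = 1.220929
x_2 = g(1.220929) = 1.211707
x_3 = g(1.211707) = 1.213797
x_4 = g(1.213797) = 1.213324
x_5 = g(1.213324) = 1.213431
x_6 = g(1.213431) = 1.213407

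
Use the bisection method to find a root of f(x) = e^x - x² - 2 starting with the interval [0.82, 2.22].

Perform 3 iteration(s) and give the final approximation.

f(x) = e^x - x² - 2
Initial interval: [0.82, 2.22]

Iteration 1:
  c_1 = (0.820000 + 2.220000)/2 = 1.520000
  f(c_1) = f(1.520000) = 0.261825
  f(a) × f(c) < 0, new interval: [0.820000, 1.520000]
Iteration 2:
  c_2 = (0.820000 + 1.520000)/2 = 1.170000
  f(c_2) = f(1.170000) = -0.146907
  f(a) × f(c) ≥ 0, new interval: [1.170000, 1.520000]
Iteration 3:
  c_3 = (1.170000 + 1.520000)/2 = 1.345000
  f(c_3) = f(1.345000) = 0.029162
  f(a) × f(c) < 0, new interval: [1.170000, 1.345000]

After 3 iteration(s), the approximation is c_3 = 1.345000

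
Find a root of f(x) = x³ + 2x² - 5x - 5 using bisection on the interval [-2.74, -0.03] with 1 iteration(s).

f(x) = x³ + 2x² - 5x - 5
Initial interval: [-2.74, -0.03]

Iteration 1:
  c_1 = (-2.740000 + (-0.030000))/2 = -1.385000
  f(c_1) = f(-1.385000) = 3.104708
  f(a) × f(c) ≥ 0, new interval: [-1.385000, -0.030000]

After 1 iteration(s), the approximation is c_1 = -1.385000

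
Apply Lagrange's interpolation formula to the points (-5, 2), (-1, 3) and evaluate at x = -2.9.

Lagrange interpolation formula:
P(x) = Σ yᵢ × Lᵢ(x)
where Lᵢ(x) = Π_{j≠i} (x - xⱼ)/(xᵢ - xⱼ)

L_0(-2.9) = (-2.9 - (-1))/(-5 - (-1)) = 0.475000
L_1(-2.9) = (-2.9 - (-5))/(-1 - (-5)) = 0.525000

P(-2.9) = 2×L_0(-2.9) + 3×L_1(-2.9)
P(-2.9) = 2.525000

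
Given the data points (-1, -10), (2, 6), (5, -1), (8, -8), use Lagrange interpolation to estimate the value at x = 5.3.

Lagrange interpolation formula:
P(x) = Σ yᵢ × Lᵢ(x)
where Lᵢ(x) = Π_{j≠i} (x - xⱼ)/(xᵢ - xⱼ)

L_0(5.3) = (5.3 - 2)/(-1 - 2) × (5.3 - 5)/(-1 - 5) × (5.3 - 8)/(-1 - 8) = 0.016500
L_1(5.3) = (5.3 - (-1))/(2 - (-1)) × (5.3 - 5)/(2 - 5) × (5.3 - 8)/(2 - 8) = -0.094500
L_2(5.3) = (5.3 - (-1))/(5 - (-1)) × (5.3 - 2)/(5 - 2) × (5.3 - 8)/(5 - 8) = 1.039500
L_3(5.3) = (5.3 - (-1))/(8 - (-1)) × (5.3 - 2)/(8 - 2) × (5.3 - 5)/(8 - 5) = 0.038500

P(5.3) = (-10)×L_0(5.3) + 6×L_1(5.3) + (-1)×L_2(5.3) + (-8)×L_3(5.3)
P(5.3) = -2.079500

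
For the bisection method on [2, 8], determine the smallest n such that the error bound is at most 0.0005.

We need (b-a)/2^n ≤ 0.0005
(8 - 2)/2^n ≤ 0.0005
6/2^n ≤ 0.0005
2^n ≥ 12000
n ≥ log₂(12000) = 13.55
n ≥ 14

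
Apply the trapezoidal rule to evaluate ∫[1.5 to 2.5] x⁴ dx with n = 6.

f(x) = x⁴
a = 1.5, b = 2.5, n = 6
h = (b - a)/n = 0.166667

Trapezoidal rule: (h/2)[f(x₀) + 2f(x₁) + 2f(x₂) + ... + f(xₙ)]

x_0 = 1.5000, f(x_0) = 5.062500, coefficient = 1
x_1 = 1.6667, f(x_1) = 7.716049, coefficient = 2
x_2 = 1.8333, f(x_2) = 11.297068, coefficient = 2
x_3 = 2.0000, f(x_3) = 16.000000, coefficient = 2
x_4 = 2.1667, f(x_4) = 22.037809, coefficient = 2
x_5 = 2.3333, f(x_5) = 29.641975, coefficient = 2
x_6 = 2.5000, f(x_6) = 39.062500, coefficient = 1

I ≈ (0.166667/2) × 217.510802 = 18.125900
Exact value: 18.012500
Error: 0.113400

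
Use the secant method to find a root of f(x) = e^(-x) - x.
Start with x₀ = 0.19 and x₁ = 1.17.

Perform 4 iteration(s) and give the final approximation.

f(x) = e^(-x) - x
x₀ = 0.19, x₁ = 1.17

Secant formula: x_{n+1} = x_n - f(x_n)(x_n - x_{n-1})/(f(x_n) - f(x_{n-1}))

Iteration 1:
  f(0.190000) = 0.636959
  f(1.170000) = -0.859633
  x_2 = 1.170000 - (-0.859633)×(1.170000 - 0.190000)/(-0.859633 - 0.636959)
       = 0.607094
Iteration 2:
  f(1.170000) = -0.859633
  f(0.607094) = -0.062162
  x_3 = 0.607094 - (-0.062162)×(0.607094 - 1.170000)/(-0.062162 - (-0.859633))
       = 0.563216
Iteration 3:
  f(0.607094) = -0.062162
  f(0.563216) = 0.006159
  x_4 = 0.563216 - 0.006159×(0.563216 - 0.607094)/(0.006159 - (-0.062162))
       = 0.567172
Iteration 4:
  f(0.563216) = 0.006159
  f(0.567172) = -0.000044
  x_5 = 0.567172 - (-0.000044)×(0.567172 - 0.563216)/(-0.000044 - 0.006159)
       = 0.567143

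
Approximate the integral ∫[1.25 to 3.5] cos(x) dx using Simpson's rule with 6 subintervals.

f(x) = cos(x)
a = 1.25, b = 3.5, n = 6
h = (b - a)/n = 0.375000

Simpson's rule: (h/3)[f(x₀) + 4f(x₁) + 2f(x₂) + ... + f(xₙ)]

x_0 = 1.2500, f(x_0) = 0.315322, coefficient = 1
x_1 = 1.6250, f(x_1) = -0.054177, coefficient = 4
x_2 = 2.0000, f(x_2) = -0.416147, coefficient = 2
x_3 = 2.3750, f(x_3) = -0.720278, coefficient = 4
x_4 = 2.7500, f(x_4) = -0.924302, coefficient = 2
x_5 = 3.1250, f(x_5) = -0.999862, coefficient = 4
x_6 = 3.5000, f(x_6) = -0.936457, coefficient = 1

I ≈ (0.375000/3) × -10.399305 = -1.299913
Exact value: -1.299768
Error: 0.000145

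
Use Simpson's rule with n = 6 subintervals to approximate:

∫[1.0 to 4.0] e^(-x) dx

f(x) = e^(-x)
a = 1.0, b = 4.0, n = 6
h = (b - a)/n = 0.500000

Simpson's rule: (h/3)[f(x₀) + 4f(x₁) + 2f(x₂) + ... + f(xₙ)]

x_0 = 1.0000, f(x_0) = 0.367879, coefficient = 1
x_1 = 1.5000, f(x_1) = 0.223130, coefficient = 4
x_2 = 2.0000, f(x_2) = 0.135335, coefficient = 2
x_3 = 2.5000, f(x_3) = 0.082085, coefficient = 4
x_4 = 3.0000, f(x_4) = 0.049787, coefficient = 2
x_5 = 3.5000, f(x_5) = 0.030197, coefficient = 4
x_6 = 4.0000, f(x_6) = 0.018316, coefficient = 1

I ≈ (0.500000/3) × 2.098090 = 0.349682
Exact value: 0.349564
Error: 0.000118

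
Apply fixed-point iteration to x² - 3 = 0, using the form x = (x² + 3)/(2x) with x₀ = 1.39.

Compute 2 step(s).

Equation: x² - 3 = 0
Fixed-point form: x = (x² + 3)/(2x)
x₀ = 1.39

x_1 = g(1.390000) = 1.774137
x_2 = g(1.774137) = 1.732550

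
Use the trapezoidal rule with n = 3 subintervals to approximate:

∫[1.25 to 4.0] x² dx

f(x) = x²
a = 1.25, b = 4.0, n = 3
h = (b - a)/n = 0.916667

Trapezoidal rule: (h/2)[f(x₀) + 2f(x₁) + 2f(x₂) + ... + f(xₙ)]

x_0 = 1.2500, f(x_0) = 1.562500, coefficient = 1
x_1 = 2.1667, f(x_1) = 4.694444, coefficient = 2
x_2 = 3.0833, f(x_2) = 9.506944, coefficient = 2
x_3 = 4.0000, f(x_3) = 16.000000, coefficient = 1

I ≈ (0.916667/2) × 45.965278 = 21.067419
Exact value: 20.682292
Error: 0.385127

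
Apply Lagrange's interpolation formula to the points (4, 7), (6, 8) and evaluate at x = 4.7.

Lagrange interpolation formula:
P(x) = Σ yᵢ × Lᵢ(x)
where Lᵢ(x) = Π_{j≠i} (x - xⱼ)/(xᵢ - xⱼ)

L_0(4.7) = (4.7 - 6)/(4 - 6) = 0.650000
L_1(4.7) = (4.7 - 4)/(6 - 4) = 0.350000

P(4.7) = 7×L_0(4.7) + 8×L_1(4.7)
P(4.7) = 7.350000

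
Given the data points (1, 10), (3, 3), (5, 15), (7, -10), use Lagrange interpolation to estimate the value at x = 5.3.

Lagrange interpolation formula:
P(x) = Σ yᵢ × Lᵢ(x)
where Lᵢ(x) = Π_{j≠i} (x - xⱼ)/(xᵢ - xⱼ)

L_0(5.3) = (5.3 - 3)/(1 - 3) × (5.3 - 5)/(1 - 5) × (5.3 - 7)/(1 - 7) = 0.024437
L_1(5.3) = (5.3 - 1)/(3 - 1) × (5.3 - 5)/(3 - 5) × (5.3 - 7)/(3 - 7) = -0.137062
L_2(5.3) = (5.3 - 1)/(5 - 1) × (5.3 - 3)/(5 - 3) × (5.3 - 7)/(5 - 7) = 1.050812
L_3(5.3) = (5.3 - 1)/(7 - 1) × (5.3 - 3)/(7 - 3) × (5.3 - 5)/(7 - 5) = 0.061812

P(5.3) = 10×L_0(5.3) + 3×L_1(5.3) + 15×L_2(5.3) + (-10)×L_3(5.3)
P(5.3) = 14.977250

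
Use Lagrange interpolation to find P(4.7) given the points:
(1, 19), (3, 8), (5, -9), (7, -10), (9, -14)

Lagrange interpolation formula:
P(x) = Σ yᵢ × Lᵢ(x)
where Lᵢ(x) = Π_{j≠i} (x - xⱼ)/(xᵢ - xⱼ)

L_0(4.7) = (4.7 - 3)/(1 - 3) × (4.7 - 5)/(1 - 5) × (4.7 - 7)/(1 - 7) × (4.7 - 9)/(1 - 9) = -0.013135
L_1(4.7) = (4.7 - 1)/(3 - 1) × (4.7 - 5)/(3 - 5) × (4.7 - 7)/(3 - 7) × (4.7 - 9)/(3 - 9) = 0.114353
L_2(4.7) = (4.7 - 1)/(5 - 1) × (4.7 - 3)/(5 - 3) × (4.7 - 7)/(5 - 7) × (4.7 - 9)/(5 - 9) = 0.972002
L_3(4.7) = (4.7 - 1)/(7 - 1) × (4.7 - 3)/(7 - 3) × (4.7 - 5)/(7 - 5) × (4.7 - 9)/(7 - 9) = -0.084522
L_4(4.7) = (4.7 - 1)/(9 - 1) × (4.7 - 3)/(9 - 3) × (4.7 - 5)/(9 - 5) × (4.7 - 7)/(9 - 7) = 0.011302

P(4.7) = 19×L_0(4.7) + 8×L_1(4.7) + (-9)×L_2(4.7) + (-10)×L_3(4.7) + (-14)×L_4(4.7)
P(4.7) = -7.395771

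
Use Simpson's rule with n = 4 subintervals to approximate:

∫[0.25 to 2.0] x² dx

f(x) = x²
a = 0.25, b = 2.0, n = 4
h = (b - a)/n = 0.437500

Simpson's rule: (h/3)[f(x₀) + 4f(x₁) + 2f(x₂) + ... + f(xₙ)]

x_0 = 0.2500, f(x_0) = 0.062500, coefficient = 1
x_1 = 0.6875, f(x_1) = 0.472656, coefficient = 4
x_2 = 1.1250, f(x_2) = 1.265625, coefficient = 2
x_3 = 1.5625, f(x_3) = 2.441406, coefficient = 4
x_4 = 2.0000, f(x_4) = 4.000000, coefficient = 1

I ≈ (0.437500/3) × 18.250000 = 2.661458
Exact value: 2.661458
Error: 0.000000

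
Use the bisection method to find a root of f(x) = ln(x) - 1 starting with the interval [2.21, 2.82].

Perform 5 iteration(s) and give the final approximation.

f(x) = ln(x) - 1
Initial interval: [2.21, 2.82]

Iteration 1:
  c_1 = (2.210000 + 2.820000)/2 = 2.515000
  f(c_1) = f(2.515000) = -0.077727
  f(a) × f(c) ≥ 0, new interval: [2.515000, 2.820000]
Iteration 2:
  c_2 = (2.515000 + 2.820000)/2 = 2.667500
  f(c_2) = f(2.667500) = -0.018858
  f(a) × f(c) ≥ 0, new interval: [2.667500, 2.820000]
Iteration 3:
  c_3 = (2.667500 + 2.820000)/2 = 2.743750
  f(c_3) = f(2.743750) = 0.009326
  f(a) × f(c) < 0, new interval: [2.667500, 2.743750]
Iteration 4:
  c_4 = (2.667500 + 2.743750)/2 = 2.705625
  f(c_4) = f(2.705625) = -0.004667
  f(a) × f(c) ≥ 0, new interval: [2.705625, 2.743750]
Iteration 5:
  c_5 = (2.705625 + 2.743750)/2 = 2.724687
  f(c_5) = f(2.724687) = 0.002354
  f(a) × f(c) < 0, new interval: [2.705625, 2.724687]

After 5 iteration(s), the approximation is c_5 = 2.724687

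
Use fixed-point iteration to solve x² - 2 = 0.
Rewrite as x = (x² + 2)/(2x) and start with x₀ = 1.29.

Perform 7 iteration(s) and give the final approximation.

Equation: x² - 2 = 0
Fixed-point form: x = (x² + 2)/(2x)
x₀ = 1.29

x_1 = g(1.290000) = 1.420194
x_2 = g(1.420194) = 1.414226
x_3 = g(1.414226) = 1.414214
x_4 = g(1.414214) = 1.414214
x_5 = g(1.414214) = 1.414214
x_6 = g(1.414214) = 1.414214
x_7 = g(1.414214) = 1.414214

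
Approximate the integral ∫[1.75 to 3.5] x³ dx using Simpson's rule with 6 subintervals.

f(x) = x³
a = 1.75, b = 3.5, n = 6
h = (b - a)/n = 0.291667

Simpson's rule: (h/3)[f(x₀) + 4f(x₁) + 2f(x₂) + ... + f(xₙ)]

x_0 = 1.7500, f(x_0) = 5.359375, coefficient = 1
x_1 = 2.0417, f(x_1) = 8.510489, coefficient = 4
x_2 = 2.3333, f(x_2) = 12.703704, coefficient = 2
x_3 = 2.6250, f(x_3) = 18.087891, coefficient = 4
x_4 = 2.9167, f(x_4) = 24.811921, coefficient = 2
x_5 = 3.2083, f(x_5) = 33.024667, coefficient = 4
x_6 = 3.5000, f(x_6) = 42.875000, coefficient = 1

I ≈ (0.291667/3) × 361.757812 = 35.170898
Exact value: 35.170898
Error: 0.000000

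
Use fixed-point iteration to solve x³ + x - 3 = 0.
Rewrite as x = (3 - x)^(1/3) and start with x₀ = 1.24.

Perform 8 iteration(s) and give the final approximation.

Equation: x³ + x - 3 = 0
Fixed-point form: x = (3 - x)^(1/3)
x₀ = 1.24

x_1 = g(1.240000) = 1.207362
x_2 = g(1.207362) = 1.214780
x_3 = g(1.214780) = 1.213102
x_4 = g(1.213102) = 1.213482
x_5 = g(1.213482) = 1.213396
x_6 = g(1.213396) = 1.213415
x_7 = g(1.213415) = 1.213411
x_8 = g(1.213411) = 1.213412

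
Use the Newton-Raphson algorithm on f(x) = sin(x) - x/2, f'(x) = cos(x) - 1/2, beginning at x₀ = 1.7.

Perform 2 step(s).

f(x) = sin(x) - x/2
f'(x) = cos(x) - 1/2
x₀ = 1.7

Newton-Raphson formula: x_{n+1} = x_n - f(x_n)/f'(x_n)

Iteration 1:
  f(1.700000) = 0.141665
  f'(1.700000) = -0.628844
  x_1 = 1.700000 - 0.141665/(-0.628844) = 1.925278
Iteration 2:
  f(1.925278) = -0.024812
  f'(1.925278) = -0.847104
  x_2 = 1.925278 - (-0.024812)/(-0.847104) = 1.895987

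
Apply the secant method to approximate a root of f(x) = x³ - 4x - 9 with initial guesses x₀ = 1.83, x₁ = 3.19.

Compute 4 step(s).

f(x) = x³ - 4x - 9
x₀ = 1.83, x₁ = 3.19

Secant formula: x_{n+1} = x_n - f(x_n)(x_n - x_{n-1})/(f(x_n) - f(x_{n-1}))

Iteration 1:
  f(1.830000) = -10.191513
  f(3.190000) = 10.701759
  x_2 = 3.190000 - 10.701759×(3.190000 - 1.830000)/(10.701759 - (-10.191513))
       = 2.493393
Iteration 2:
  f(3.190000) = 10.701759
  f(2.493393) = -3.472121
  x_3 = 2.493393 - (-3.472121)×(2.493393 - 3.190000)/(-3.472121 - 10.701759)
       = 2.664038
Iteration 3:
  f(2.493393) = -3.472121
  f(2.664038) = -0.749205
  x_4 = 2.664038 - (-0.749205)×(2.664038 - 2.493393)/(-0.749205 - (-3.472121))
       = 2.710991
Iteration 4:
  f(2.664038) = -0.749205
  f(2.710991) = 0.080390
  x_5 = 2.710991 - 0.080390×(2.710991 - 2.664038)/(0.080390 - (-0.749205))
       = 2.706441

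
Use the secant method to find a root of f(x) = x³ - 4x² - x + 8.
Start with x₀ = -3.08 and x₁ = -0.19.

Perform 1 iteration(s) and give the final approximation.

f(x) = x³ - 4x² - x + 8
x₀ = -3.08, x₁ = -0.19

Secant formula: x_{n+1} = x_n - f(x_n)(x_n - x_{n-1})/(f(x_n) - f(x_{n-1}))

Iteration 1:
  f(-3.080000) = -56.083712
  f(-0.190000) = 8.038741
  x_2 = -0.190000 - 8.038741×(-0.190000 - (-3.080000))/(8.038741 - (-56.083712))
       = -0.552306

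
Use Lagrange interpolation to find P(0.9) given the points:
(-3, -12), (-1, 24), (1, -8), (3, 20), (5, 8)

Lagrange interpolation formula:
P(x) = Σ yᵢ × Lᵢ(x)
where Lᵢ(x) = Π_{j≠i} (x - xⱼ)/(xᵢ - xⱼ)

L_0(0.9) = (0.9 - (-1))/(-3 - (-1)) × (0.9 - 1)/(-3 - 1) × (0.9 - 3)/(-3 - 3) × (0.9 - 5)/(-3 - 5) = -0.004260
L_1(0.9) = (0.9 - (-3))/(-1 - (-3)) × (0.9 - 1)/(-1 - 1) × (0.9 - 3)/(-1 - 3) × (0.9 - 5)/(-1 - 5) = 0.034978
L_2(0.9) = (0.9 - (-3))/(1 - (-3)) × (0.9 - (-1))/(1 - (-1)) × (0.9 - 3)/(1 - 3) × (0.9 - 5)/(1 - 5) = 0.996877
L_3(0.9) = (0.9 - (-3))/(3 - (-3)) × (0.9 - (-1))/(3 - (-1)) × (0.9 - 1)/(3 - 1) × (0.9 - 5)/(3 - 5) = -0.031647
L_4(0.9) = (0.9 - (-3))/(5 - (-3)) × (0.9 - (-1))/(5 - (-1)) × (0.9 - 1)/(5 - 1) × (0.9 - 3)/(5 - 3) = 0.004052

P(0.9) = (-12)×L_0(0.9) + 24×L_1(0.9) + (-8)×L_2(0.9) + 20×L_3(0.9) + 8×L_4(0.9)
P(0.9) = -7.684934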